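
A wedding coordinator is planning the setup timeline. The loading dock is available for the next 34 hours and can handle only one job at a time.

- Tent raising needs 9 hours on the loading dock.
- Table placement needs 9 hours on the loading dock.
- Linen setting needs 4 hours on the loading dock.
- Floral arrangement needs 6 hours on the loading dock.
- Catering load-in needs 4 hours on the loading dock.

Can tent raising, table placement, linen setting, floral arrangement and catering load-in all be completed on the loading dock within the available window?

Running back to back, the jobs need 9 + 9 + 4 + 6 + 4 = 32 hours on the loading dock.
Since 32 ≤ 34, they fit within the window.

Yes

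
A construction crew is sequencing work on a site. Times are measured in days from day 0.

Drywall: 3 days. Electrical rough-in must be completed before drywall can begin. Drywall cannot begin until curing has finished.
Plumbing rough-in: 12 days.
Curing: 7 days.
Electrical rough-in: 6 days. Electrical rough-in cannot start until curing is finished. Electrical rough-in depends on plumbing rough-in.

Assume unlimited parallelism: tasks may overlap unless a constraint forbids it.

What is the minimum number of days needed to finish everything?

Plumbing rough-in has no prerequisites, so it starts at day 0 and finishes at day 12.
Curing can start immediately at day 0; it finishes at day 7.
Electrical rough-in needs all of curing (finishes day 7); plumbing rough-in (finishes day 12). That puts its earliest start at day 12; it finishes at 12 + 6 = day 18.
Drywall has to wait for electrical rough-in (finishes day 18); curing (finishes day 7). The latest of these is day 18, so drywall runs day 18 to 18 + 3 = day 21.
All tasks are finished once the last one completes. Finish times: Curing at 7, Plumbing rough-in at 12, Electrical rough-in at 18, Drywall at 21. The latest is day 21.

21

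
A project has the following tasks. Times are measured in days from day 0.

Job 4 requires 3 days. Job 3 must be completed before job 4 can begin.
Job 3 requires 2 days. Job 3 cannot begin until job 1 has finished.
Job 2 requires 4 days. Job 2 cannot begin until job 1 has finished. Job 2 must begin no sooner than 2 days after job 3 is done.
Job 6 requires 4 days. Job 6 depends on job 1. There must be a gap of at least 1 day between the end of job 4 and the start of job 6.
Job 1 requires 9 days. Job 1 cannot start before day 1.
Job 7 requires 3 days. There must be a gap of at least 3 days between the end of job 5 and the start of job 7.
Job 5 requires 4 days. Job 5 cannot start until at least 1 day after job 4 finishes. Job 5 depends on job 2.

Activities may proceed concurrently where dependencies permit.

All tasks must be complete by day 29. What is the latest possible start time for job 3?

Nothing follows job 7; the deadline of day 29 is its only limit. It must start by 29 − 3 = day 26.
Job 5 must finish before job 7 (must start by day 26, minus 3-day gap → day 23). With a 4-day duration, job 5 must start by 23 − 4 = day 19.
Job 2 must finish before job 5 (must start by day 19). With a 4-day duration, job 2 must start by 19 − 4 = day 15.
Job 6 must finish by day 29; it takes 4 days, so it must start by 29 − 4 = day 25.
For job 4: job 5 (must start by day 19, minus 1-day gap → day 18); job 6 (must start by day 25, minus 1-day gap → day 24). The most restrictive is day 18; with a 3-day duration, job 4 must start by day 15.
For job 3: job 2 (must start by day 15, minus 2-day gap → day 13); job 4 (must start by day 15). The most restrictive is day 13; with a 2-day duration, job 3 must start by day 11.

11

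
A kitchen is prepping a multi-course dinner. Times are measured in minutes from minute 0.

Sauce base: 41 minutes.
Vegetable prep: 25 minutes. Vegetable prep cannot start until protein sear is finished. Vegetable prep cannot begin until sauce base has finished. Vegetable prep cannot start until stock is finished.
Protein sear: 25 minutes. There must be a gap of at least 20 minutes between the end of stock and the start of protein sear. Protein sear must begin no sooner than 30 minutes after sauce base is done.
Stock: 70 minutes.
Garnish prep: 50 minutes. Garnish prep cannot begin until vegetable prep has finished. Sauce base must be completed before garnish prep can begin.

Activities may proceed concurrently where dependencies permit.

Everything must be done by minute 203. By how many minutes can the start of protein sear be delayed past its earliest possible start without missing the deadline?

13

Sauce base can start immediately at minute 0; it finishes at minute 41.
Nothing blocks stock, so it runs from minute 0 to minute 70.
Protein sear needs all of stock (finishes minute 70, plus 20-minute gap → minute 90); sauce base (finishes minute 41, plus 30-minute gap → minute 71). That puts its earliest start at minute 90; it finishes at 90 + 25 = minute 115.

Working backward from the deadline:
Nothing follows garnish prep; the deadline of minute 203 is its only limit. It must start by 203 − 50 = minute 153.
Since garnish prep (must start by minute 153) depends on it, vegetable prep must finish by minute 153. Backing off its 25-minute duration gives a latest start of minute 128.
Protein sear has to be done before vegetable prep (must start by minute 128). That means finishing by minute 128, i.e. starting by 128 − 25 = minute 103.
So protein sear can start as early as minute 90 and as late as minute 103, giving 103 − 90 = 13 minutes of slack.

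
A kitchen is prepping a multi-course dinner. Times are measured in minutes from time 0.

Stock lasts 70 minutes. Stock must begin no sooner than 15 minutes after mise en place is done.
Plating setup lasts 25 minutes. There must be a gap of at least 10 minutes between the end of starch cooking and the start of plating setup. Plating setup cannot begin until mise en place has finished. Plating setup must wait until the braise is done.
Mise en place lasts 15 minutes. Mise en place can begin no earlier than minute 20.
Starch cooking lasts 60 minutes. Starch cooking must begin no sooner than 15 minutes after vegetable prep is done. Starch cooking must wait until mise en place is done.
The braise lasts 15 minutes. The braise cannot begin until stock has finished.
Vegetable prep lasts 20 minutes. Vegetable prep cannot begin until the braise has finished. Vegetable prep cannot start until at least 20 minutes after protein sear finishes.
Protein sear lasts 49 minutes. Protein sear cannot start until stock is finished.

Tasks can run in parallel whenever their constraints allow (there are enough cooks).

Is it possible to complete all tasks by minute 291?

Mise en place cannot begin until its own release at minute 20. It runs from minute 20 to 20 + 15 = minute 35.
After mise en place (finishes minute 35, plus 15-minute gap → minute 50), stock can start at minute 50 and finishes at minute 120.
After stock (finishes minute 120), protein sear can start at minute 120 and finishes at minute 169.
The braise waits on stock (finishes minute 120), so it starts at minute 120 and finishes at 120 + 15 = minute 135.
Vegetable prep cannot start until the braise (finishes minute 135); protein sear (finishes minute 169, plus 20-minute gap → minute 189). The controlling bound is minute 189, so vegetable prep finishes at 189 + 20 = minute 209.
For starch cooking: vegetable prep (finishes minute 209, plus 15-minute gap → minute 224); mise en place (finishes minute 35). Taking the maximum gives a start of minute 224, and it finishes at 224 + 60 = minute 284.
For plating setup: starch cooking (finishes minute 284, plus 10-minute gap → minute 294); mise en place (finishes minute 35); the braise (finishes minute 135). Taking the maximum gives a start of minute 294, and it finishes at 294 + 25 = minute 319.
The earliest everything can be done is minute 319, which is after the deadline of 291, so it is not possible.

No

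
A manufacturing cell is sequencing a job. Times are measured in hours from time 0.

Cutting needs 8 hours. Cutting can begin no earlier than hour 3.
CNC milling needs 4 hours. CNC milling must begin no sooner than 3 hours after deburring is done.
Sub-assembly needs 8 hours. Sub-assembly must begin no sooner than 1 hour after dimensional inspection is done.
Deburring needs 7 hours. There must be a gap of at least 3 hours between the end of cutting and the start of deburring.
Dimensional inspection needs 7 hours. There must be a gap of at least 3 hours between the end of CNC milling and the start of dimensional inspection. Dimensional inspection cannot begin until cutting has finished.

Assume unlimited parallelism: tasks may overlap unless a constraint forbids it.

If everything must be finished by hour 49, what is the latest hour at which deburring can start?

16

Nothing follows sub-assembly; the deadline of hour 49 is its only limit. It must start by 49 − 8 = hour 41.
Dimensional inspection must finish before sub-assembly (must start by hour 41, minus 1-hour gap → hour 40). With a 7-hour duration, dimensional inspection must start by 40 − 7 = hour 33.
Since dimensional inspection (must start by hour 33, minus 3-hour gap → hour 30) depends on it, CNC milling must finish by hour 30. Backing off its 4-hour duration gives a latest start of hour 26.
Deburring has to be done before CNC milling (must start by hour 26, minus 3-hour gap → hour 23). That means finishing by hour 23, i.e. starting by 23 − 7 = hour 16.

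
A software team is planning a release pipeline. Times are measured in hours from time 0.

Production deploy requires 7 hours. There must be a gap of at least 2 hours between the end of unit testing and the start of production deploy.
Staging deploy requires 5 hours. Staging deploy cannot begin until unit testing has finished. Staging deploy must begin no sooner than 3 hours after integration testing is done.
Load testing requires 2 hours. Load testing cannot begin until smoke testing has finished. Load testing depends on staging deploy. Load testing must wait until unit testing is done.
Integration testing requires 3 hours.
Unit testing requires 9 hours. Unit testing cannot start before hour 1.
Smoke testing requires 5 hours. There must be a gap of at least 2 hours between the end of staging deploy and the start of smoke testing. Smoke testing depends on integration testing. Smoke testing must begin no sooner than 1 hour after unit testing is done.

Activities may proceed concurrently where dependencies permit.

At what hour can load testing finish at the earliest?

Integration testing has no prerequisites, so it starts at hour 0 and finishes at hour 3.
After its own release at hour 1, unit testing can start at hour 1 and finishes at hour 10.
Staging deploy cannot start until unit testing (finishes hour 10); integration testing (finishes hour 3, plus 3-hour gap → hour 6). The controlling bound is hour 10, so staging deploy finishes at 10 + 5 = hour 15.
Smoke testing needs all of staging deploy (finishes hour 15, plus 2-hour gap → hour 17); integration testing (finishes hour 3); unit testing (finishes hour 10, plus 1-hour gap → hour 11). That puts its earliest start at hour 17; it finishes at 17 + 5 = hour 22.
Load testing has to wait for smoke testing (finishes hour 22); staging deploy (finishes hour 15); unit testing (finishes hour 10). The latest of these is hour 22, so load testing runs hour 22 to 22 + 2 = hour 24.

24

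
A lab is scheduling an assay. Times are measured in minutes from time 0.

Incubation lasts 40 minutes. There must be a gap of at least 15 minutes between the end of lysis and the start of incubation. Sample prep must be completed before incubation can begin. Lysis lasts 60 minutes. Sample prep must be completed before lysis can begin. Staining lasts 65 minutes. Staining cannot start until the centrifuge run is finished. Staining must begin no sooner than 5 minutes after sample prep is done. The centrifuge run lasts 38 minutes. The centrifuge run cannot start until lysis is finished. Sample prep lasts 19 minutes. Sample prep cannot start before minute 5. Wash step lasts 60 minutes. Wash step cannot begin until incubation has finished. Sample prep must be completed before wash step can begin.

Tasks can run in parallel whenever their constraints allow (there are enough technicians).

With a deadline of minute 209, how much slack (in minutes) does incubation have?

Sample prep cannot begin until its own release at minute 5. It runs from minute 5 to 5 + 19 = minute 24.
After sample prep (finishes minute 24), lysis can start at minute 24 and finishes at minute 84.
Incubation has to wait for lysis (finishes minute 84, plus 15-minute gap → minute 99); sample prep (finishes minute 24). The latest of these is minute 99, so incubation runs minute 99 to 99 + 40 = minute 139.

Working backward from the deadline:
To finish by minute 209, wash step (duration 60) must start no later than minute 149.
Incubation has to be done before wash step (must start by minute 149). That means finishing by minute 149, i.e. starting by 149 − 40 = minute 109.
So incubation can start as early as minute 99 and as late as minute 109, giving 109 − 99 = 10 minutes of slack.

10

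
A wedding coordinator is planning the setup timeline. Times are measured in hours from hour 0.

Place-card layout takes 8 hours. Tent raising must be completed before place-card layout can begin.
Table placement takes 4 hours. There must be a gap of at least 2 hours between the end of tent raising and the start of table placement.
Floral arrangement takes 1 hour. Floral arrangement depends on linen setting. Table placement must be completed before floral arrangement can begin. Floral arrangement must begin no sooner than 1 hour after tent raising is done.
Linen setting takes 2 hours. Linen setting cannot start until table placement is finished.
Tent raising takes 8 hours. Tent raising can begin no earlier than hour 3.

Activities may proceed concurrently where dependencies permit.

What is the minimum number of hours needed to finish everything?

20

After its own release at hour 3, tent raising can start at hour 3 and finishes at hour 11.
After tent raising (finishes hour 11), place-card layout can start at hour 11 and finishes at hour 19.
After tent raising (finishes hour 11, plus 2-hour gap → hour 13), table placement can start at hour 13 and finishes at hour 17.
Linen setting waits on table placement (finishes hour 17), so it starts at hour 17 and finishes at 17 + 2 = hour 19.
Floral arrangement cannot start until linen setting (finishes hour 19); table placement (finishes hour 17); tent raising (finishes hour 11, plus 1-hour gap → hour 12). The controlling bound is hour 19, so floral arrangement finishes at 19 + 1 = hour 20.
All tasks are finished once the last one completes. Finish times: Tent raising at 11, Table placement at 17, Linen setting at 19, Floral arrangement at 20, Place-card layout at 19. The latest is hour 20.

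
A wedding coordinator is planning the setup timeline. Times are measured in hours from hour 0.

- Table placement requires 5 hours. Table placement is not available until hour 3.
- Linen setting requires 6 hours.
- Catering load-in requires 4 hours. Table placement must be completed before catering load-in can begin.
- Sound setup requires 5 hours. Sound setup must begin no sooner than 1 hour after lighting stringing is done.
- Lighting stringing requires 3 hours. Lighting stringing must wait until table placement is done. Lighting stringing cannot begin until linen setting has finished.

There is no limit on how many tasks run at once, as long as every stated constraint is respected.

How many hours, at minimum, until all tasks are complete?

17

Linen setting can start immediately at hour 0; it finishes at hour 6.
Table placement waits on its own release at hour 3, so it starts at hour 3 and finishes at 3 + 5 = hour 8.
Catering load-in cannot begin until table placement (finishes hour 8). It runs from hour 8 to 8 + 4 = hour 12.
For lighting stringing: table placement (finishes hour 8); linen setting (finishes hour 6). Taking the maximum gives a start of hour 8, and it finishes at 8 + 3 = hour 11.
After lighting stringing (finishes hour 11, plus 1-hour gap → hour 12), sound setup can start at hour 12 and finishes at hour 17.
All tasks are finished once the last one completes. Finish times: Table placement at 8, Linen setting at 6, Lighting stringing at 11, Sound setup at 17, Catering load-in at 12. The latest is hour 17.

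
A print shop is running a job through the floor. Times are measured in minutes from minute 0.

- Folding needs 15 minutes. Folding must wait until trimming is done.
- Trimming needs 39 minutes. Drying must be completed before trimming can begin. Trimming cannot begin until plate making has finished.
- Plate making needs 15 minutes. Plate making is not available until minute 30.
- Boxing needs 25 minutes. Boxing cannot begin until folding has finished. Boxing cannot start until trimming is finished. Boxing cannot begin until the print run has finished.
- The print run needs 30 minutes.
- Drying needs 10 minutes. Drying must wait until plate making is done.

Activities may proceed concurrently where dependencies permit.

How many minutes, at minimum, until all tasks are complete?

The print run has no prerequisites, so it starts at minute 0 and finishes at minute 30.
After its own release at minute 30, plate making can start at minute 30 and finishes at minute 45.
After plate making (finishes minute 45), drying can start at minute 45 and finishes at minute 55.
Trimming cannot start until drying (finishes minute 55); plate making (finishes minute 45). The controlling bound is minute 55, so trimming finishes at 55 + 39 = minute 94.
Folding cannot begin until trimming (finishes minute 94). It runs from minute 94 to 94 + 15 = minute 109.
Boxing has to wait for folding (finishes minute 109); trimming (finishes minute 94); the print run (finishes minute 30). The latest of these is minute 109, so boxing runs minute 109 to 109 + 25 = minute 134.
All tasks are finished once the last one completes. Finish times: Plate making at 45, The print run at 30, Drying at 55, Trimming at 94, Folding at 109, Boxing at 134. The latest is minute 134.

134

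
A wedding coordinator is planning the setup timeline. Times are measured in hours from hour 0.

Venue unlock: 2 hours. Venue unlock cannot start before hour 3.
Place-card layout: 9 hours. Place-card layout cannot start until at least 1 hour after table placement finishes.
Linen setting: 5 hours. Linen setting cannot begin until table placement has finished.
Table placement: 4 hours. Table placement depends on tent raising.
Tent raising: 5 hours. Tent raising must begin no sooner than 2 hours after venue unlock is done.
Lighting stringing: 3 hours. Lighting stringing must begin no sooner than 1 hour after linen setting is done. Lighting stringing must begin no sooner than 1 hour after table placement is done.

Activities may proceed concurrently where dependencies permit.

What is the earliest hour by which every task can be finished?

Venue unlock waits on its own release at hour 3, so it starts at hour 3 and finishes at 3 + 2 = hour 5.
Tent raising waits on venue unlock (finishes hour 5, plus 2-hour gap → hour 7), so it starts at hour 7 and finishes at 7 + 5 = hour 12.
After tent raising (finishes hour 12), table placement can start at hour 12 and finishes at hour 16.
After table placement (finishes hour 16, plus 1-hour gap → hour 17), place-card layout can start at hour 17 and finishes at hour 26.
Linen setting waits on table placement (finishes hour 16), so it starts at hour 16 and finishes at 16 + 5 = hour 21.
Lighting stringing needs all of linen setting (finishes hour 21, plus 1-hour gap → hour 22); table placement (finishes hour 16, plus 1-hour gap → hour 17). That puts its earliest start at hour 22; it finishes at 22 + 3 = hour 25.
All tasks are finished once the last one completes. Finish times: Venue unlock at 5, Tent raising at 12, Table placement at 16, Linen setting at 21, Lighting stringing at 25, Place-card layout at 26. The latest is hour 26.

26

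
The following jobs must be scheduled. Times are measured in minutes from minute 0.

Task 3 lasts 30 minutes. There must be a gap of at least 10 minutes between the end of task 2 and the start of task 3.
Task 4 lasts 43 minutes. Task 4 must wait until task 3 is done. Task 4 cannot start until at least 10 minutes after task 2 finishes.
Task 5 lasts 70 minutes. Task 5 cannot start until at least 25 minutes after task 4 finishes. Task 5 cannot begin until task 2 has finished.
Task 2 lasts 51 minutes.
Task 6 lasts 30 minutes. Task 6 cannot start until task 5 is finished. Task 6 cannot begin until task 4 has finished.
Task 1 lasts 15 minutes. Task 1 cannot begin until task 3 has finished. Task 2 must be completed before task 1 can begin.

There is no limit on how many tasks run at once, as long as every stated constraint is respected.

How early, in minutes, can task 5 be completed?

Task 2 can start immediately at minute 0; it finishes at minute 51.
Task 3 waits on task 2 (finishes minute 51, plus 10-minute gap → minute 61), so it starts at minute 61 and finishes at 61 + 30 = minute 91.
Task 4 cannot start until task 3 (finishes minute 91); task 2 (finishes minute 51, plus 10-minute gap → minute 61). The controlling bound is minute 91, so task 4 finishes at 91 + 43 = minute 134.
Task 5 needs all of task 4 (finishes minute 134, plus 25-minute gap → minute 159); task 2 (finishes minute 51). That puts its earliest start at minute 159; it finishes at 159 + 70 = minute 229.

229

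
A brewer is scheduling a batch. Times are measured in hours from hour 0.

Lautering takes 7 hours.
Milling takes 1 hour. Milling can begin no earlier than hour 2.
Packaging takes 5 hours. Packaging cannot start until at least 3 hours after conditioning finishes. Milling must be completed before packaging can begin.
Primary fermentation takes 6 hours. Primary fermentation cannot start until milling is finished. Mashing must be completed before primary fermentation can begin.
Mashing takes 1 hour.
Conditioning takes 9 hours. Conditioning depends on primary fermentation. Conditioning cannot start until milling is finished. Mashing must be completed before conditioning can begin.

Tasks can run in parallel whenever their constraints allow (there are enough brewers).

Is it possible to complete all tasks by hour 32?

Yes

Lautering has no prerequisites, so it starts at hour 0 and finishes at hour 7.
Mashing can start immediately at hour 0; it finishes at hour 1.
After its own release at hour 2, milling can start at hour 2 and finishes at hour 3.
For primary fermentation: milling (finishes hour 3); mashing (finishes hour 1). Taking the maximum gives a start of hour 3, and it finishes at 3 + 6 = hour 9.
Conditioning needs all of primary fermentation (finishes hour 9); milling (finishes hour 3); mashing (finishes hour 1). That puts its earliest start at hour 9; it finishes at 9 + 9 = hour 18.
Packaging needs all of conditioning (finishes hour 18, plus 3-hour gap → hour 21); milling (finishes hour 3). That puts its earliest start at hour 21; it finishes at 21 + 5 = hour 26.
Every task is finished by hour 26, which is no later than the deadline of 32, so the schedule is feasible.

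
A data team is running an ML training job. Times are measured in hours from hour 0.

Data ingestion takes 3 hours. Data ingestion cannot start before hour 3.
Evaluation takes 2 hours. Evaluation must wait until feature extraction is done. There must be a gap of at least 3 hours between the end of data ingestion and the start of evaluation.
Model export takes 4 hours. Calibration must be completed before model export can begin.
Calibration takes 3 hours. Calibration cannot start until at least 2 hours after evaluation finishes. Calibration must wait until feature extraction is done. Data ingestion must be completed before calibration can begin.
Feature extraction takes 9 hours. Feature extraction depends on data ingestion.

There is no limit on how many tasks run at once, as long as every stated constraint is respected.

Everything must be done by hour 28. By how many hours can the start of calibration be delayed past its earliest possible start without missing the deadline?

Data ingestion waits on its own release at hour 3, so it starts at hour 3 and finishes at 3 + 3 = hour 6.
Feature extraction waits on data ingestion (finishes hour 6), so it starts at hour 6 and finishes at 6 + 9 = hour 15.
Evaluation cannot start until feature extraction (finishes hour 15); data ingestion (finishes hour 6, plus 3-hour gap → hour 9). The controlling bound is hour 15, so evaluation finishes at 15 + 2 = hour 17.
Calibration has to wait for evaluation (finishes hour 17, plus 2-hour gap → hour 19); feature extraction (finishes hour 15); data ingestion (finishes hour 6). The latest of these is hour 19, so calibration runs hour 19 to 19 + 3 = hour 22.

Working backward from the deadline:
Nothing follows model export; the deadline of hour 28 is its only limit. It must start by 28 − 4 = hour 24.
Calibration feeds into model export (must start by hour 24); so calibration must finish by hour 24 and therefore start by hour 21.
So calibration can start as early as hour 19 and as late as hour 21, giving 21 − 19 = 2 hours of slack.

2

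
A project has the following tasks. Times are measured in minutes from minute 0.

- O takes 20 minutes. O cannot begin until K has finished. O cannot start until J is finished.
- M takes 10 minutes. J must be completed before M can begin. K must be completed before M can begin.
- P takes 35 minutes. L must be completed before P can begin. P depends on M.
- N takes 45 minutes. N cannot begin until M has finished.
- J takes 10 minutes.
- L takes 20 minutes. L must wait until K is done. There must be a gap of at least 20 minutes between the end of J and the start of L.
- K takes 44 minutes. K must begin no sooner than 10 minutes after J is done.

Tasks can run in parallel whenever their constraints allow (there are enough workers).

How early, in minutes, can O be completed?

84

J can start immediately at minute 0; it finishes at minute 10.
K waits on J (finishes minute 10, plus 10-minute gap → minute 20), so it starts at minute 20 and finishes at 20 + 44 = minute 64.
O has to wait for K (finishes minute 64); J (finishes minute 10). The latest of these is minute 64, so O runs minute 64 to 64 + 20 = minute 84.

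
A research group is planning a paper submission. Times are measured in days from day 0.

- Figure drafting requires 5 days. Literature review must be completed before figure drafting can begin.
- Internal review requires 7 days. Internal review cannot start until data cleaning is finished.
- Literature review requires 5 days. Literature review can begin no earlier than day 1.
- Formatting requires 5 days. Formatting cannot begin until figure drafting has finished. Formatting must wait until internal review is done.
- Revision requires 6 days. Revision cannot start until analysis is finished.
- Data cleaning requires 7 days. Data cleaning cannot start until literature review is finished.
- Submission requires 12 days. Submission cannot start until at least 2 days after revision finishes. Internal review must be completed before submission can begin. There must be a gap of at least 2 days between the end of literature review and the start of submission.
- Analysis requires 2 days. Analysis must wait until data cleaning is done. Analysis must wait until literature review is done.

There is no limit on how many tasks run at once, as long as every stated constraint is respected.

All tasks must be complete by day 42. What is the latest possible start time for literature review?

Submission must finish by day 42; it takes 12 days, so it must start by 42 − 12 = day 30.
Revision must finish before submission (must start by day 30, minus 2-day gap → day 28). With a 6-day duration, revision must start by 28 − 6 = day 22.
Since revision (must start by day 22) depends on it, analysis must finish by day 22. Backing off its 2-day duration gives a latest start of day 20.
Formatting has no dependents, so it just needs to finish by day 42. Starting by 42 − 5 = day 37 achieves that.
Internal review has several dependents: formatting (must start by day 37); submission (must start by day 30). The earliest of those limits is day 30, so internal review must start by 30 − 7 = day 23.
Data cleaning has several dependents: analysis (must start by day 20); internal review (must start by day 23). The earliest of those limits is day 20, so data cleaning must start by 20 − 7 = day 13.
Figure drafting has to be done before formatting (must start by day 37). That means finishing by day 37, i.e. starting by 37 − 5 = day 32.
Literature review has several dependents: data cleaning (must start by day 13); analysis (must start by day 20); figure drafting (must start by day 32); submission (must start by day 30, minus 2-day gap → day 28). The earliest of those limits is day 13, so literature review must start by 13 − 5 = day 8.

8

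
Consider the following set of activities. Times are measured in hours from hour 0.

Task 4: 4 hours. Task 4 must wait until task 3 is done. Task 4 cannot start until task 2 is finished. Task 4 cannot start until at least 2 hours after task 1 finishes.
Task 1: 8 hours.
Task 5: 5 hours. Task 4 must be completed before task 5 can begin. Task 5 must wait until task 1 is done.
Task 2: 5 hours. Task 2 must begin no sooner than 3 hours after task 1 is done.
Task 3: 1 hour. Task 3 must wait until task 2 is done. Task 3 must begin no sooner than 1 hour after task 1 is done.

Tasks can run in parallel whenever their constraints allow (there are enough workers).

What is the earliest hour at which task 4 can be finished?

21

Task 1 has no prerequisites, so it starts at hour 0 and finishes at hour 8.
After task 1 (finishes hour 8, plus 3-hour gap → hour 11), task 2 can start at hour 11 and finishes at hour 16.
Task 3 cannot start until task 2 (finishes hour 16); task 1 (finishes hour 8, plus 1-hour gap → hour 9). The controlling bound is hour 16, so task 3 finishes at 16 + 1 = hour 17.
For task 4: task 3 (finishes hour 17); task 2 (finishes hour 16); task 1 (finishes hour 8, plus 2-hour gap → hour 10). Taking the maximum gives a start of hour 17, and it finishes at 17 + 4 = hour 21.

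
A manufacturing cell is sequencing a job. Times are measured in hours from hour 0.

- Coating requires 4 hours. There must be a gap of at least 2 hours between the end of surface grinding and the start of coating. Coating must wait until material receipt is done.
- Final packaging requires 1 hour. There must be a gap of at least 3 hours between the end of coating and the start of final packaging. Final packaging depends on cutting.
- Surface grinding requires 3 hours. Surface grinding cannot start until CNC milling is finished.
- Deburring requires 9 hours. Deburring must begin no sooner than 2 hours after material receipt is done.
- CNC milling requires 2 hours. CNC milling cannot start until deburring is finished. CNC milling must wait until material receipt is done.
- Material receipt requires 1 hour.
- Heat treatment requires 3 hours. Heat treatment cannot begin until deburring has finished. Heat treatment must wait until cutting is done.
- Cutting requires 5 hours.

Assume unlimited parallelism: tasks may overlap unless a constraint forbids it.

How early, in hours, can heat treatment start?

12

Cutting has no prerequisites, so it starts at hour 0 and finishes at hour 5.
Material receipt has no prerequisites, so it starts at hour 0 and finishes at hour 1.
Deburring cannot begin until material receipt (finishes hour 1, plus 2-hour gap → hour 3). It runs from hour 3 to 3 + 9 = hour 12.
Heat treatment waits on deburring (finishes hour 12); cutting (finishes hour 5). The latest of these is hour 12, which is the earliest heat treatment can start.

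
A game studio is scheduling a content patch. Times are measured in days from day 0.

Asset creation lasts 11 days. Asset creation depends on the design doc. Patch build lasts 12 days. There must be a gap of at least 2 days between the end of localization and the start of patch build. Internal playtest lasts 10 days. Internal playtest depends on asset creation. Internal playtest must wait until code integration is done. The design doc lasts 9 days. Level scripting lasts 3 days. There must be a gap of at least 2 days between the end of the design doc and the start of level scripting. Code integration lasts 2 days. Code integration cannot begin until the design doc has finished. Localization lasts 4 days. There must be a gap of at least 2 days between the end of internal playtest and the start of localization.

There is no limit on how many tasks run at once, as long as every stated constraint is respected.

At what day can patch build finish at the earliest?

50

The design doc can start immediately at day 0; it finishes at day 9.
After the design doc (finishes day 9), code integration can start at day 9 and finishes at day 11.
Asset creation waits on the design doc (finishes day 9), so it starts at day 9 and finishes at 9 + 11 = day 20.
Internal playtest cannot start until asset creation (finishes day 20); code integration (finishes day 11). The controlling bound is day 20, so internal playtest finishes at 20 + 10 = day 30.
Localization waits on internal playtest (finishes day 30, plus 2-day gap → day 32), so it starts at day 32 and finishes at 32 + 4 = day 36.
Patch build cannot begin until localization (finishes day 36, plus 2-day gap → day 38). It runs from day 38 to 38 + 12 = day 50.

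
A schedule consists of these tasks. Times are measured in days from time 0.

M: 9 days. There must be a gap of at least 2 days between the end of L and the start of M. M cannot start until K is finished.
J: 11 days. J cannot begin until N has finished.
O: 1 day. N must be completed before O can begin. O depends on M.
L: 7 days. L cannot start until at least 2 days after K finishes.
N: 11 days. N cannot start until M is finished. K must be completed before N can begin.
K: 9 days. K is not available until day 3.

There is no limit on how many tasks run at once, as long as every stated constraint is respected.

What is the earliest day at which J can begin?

K cannot begin until its own release at day 3. It runs from day 3 to 3 + 9 = day 12.
L cannot begin until K (finishes day 12, plus 2-day gap → day 14). It runs from day 14 to 14 + 7 = day 21.
M has to wait for L (finishes day 21, plus 2-day gap → day 23); K (finishes day 12). The latest of these is day 23, so M runs day 23 to 23 + 9 = day 32.
For N: M (finishes day 32); K (finishes day 12). Taking the maximum gives a start of day 32, and it finishes at 32 + 11 = day 43.
J waits on N (finishes day 43), so the earliest it can start is day 43.

43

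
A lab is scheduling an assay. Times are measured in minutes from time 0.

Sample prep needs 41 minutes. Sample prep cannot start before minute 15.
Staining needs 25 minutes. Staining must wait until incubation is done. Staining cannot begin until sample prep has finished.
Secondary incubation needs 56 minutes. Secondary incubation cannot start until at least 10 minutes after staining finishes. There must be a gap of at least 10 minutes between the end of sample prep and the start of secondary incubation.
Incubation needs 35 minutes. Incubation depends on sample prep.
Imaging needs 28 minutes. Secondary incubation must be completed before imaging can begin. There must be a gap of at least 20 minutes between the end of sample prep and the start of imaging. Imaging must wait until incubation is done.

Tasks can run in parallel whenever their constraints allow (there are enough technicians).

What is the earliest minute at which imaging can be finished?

Sample prep waits on its own release at minute 15, so it starts at minute 15 and finishes at 15 + 41 = minute 56.
Incubation waits on sample prep (finishes minute 56), so it starts at minute 56 and finishes at 56 + 35 = minute 91.
Staining cannot start until incubation (finishes minute 91); sample prep (finishes minute 56). The controlling bound is minute 91, so staining finishes at 91 + 25 = minute 116.
Secondary incubation has to wait for staining (finishes minute 116, plus 10-minute gap → minute 126); sample prep (finishes minute 56, plus 10-minute gap → minute 66). The latest of these is minute 126, so secondary incubation runs minute 126 to 126 + 56 = minute 182.
Imaging needs all of secondary incubation (finishes minute 182); sample prep (finishes minute 56, plus 20-minute gap → minute 76); incubation (finishes minute 91). That puts its earliest start at minute 182; it finishes at 182 + 28 = minute 210.

210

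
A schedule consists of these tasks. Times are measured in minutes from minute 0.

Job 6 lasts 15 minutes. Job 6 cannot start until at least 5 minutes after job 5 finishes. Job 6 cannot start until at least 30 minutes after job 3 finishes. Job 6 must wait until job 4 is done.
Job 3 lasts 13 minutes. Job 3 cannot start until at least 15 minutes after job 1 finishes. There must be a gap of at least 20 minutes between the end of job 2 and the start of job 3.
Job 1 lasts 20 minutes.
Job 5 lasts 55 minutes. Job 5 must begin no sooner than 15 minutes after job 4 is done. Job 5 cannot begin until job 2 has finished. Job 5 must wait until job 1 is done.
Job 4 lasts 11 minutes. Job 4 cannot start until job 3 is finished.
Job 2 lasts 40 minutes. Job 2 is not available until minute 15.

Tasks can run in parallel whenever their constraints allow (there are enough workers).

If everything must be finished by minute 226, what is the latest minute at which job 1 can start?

To finish by minute 226, job 6 (duration 15) must start no later than minute 211.
Job 5 has to be done before job 6 (must start by minute 211, minus 5-minute gap → minute 206). That means finishing by minute 206, i.e. starting by 206 − 55 = minute 151.
For job 4: job 5 (must start by minute 151, minus 15-minute gap → minute 136); job 6 (must start by minute 211). The most restrictive is minute 136; with an 11-minute duration, job 4 must start by minute 125.
For job 3: job 4 (must start by minute 125); job 6 (must start by minute 211, minus 30-minute gap → minute 181). The most restrictive is minute 125; with a 13-minute duration, job 3 must start by minute 112.
For job 1: job 3 (must start by minute 112, minus 15-minute gap → minute 97); job 5 (must start by minute 151). The most restrictive is minute 97; with a 20-minute duration, job 1 must start by minute 77.

77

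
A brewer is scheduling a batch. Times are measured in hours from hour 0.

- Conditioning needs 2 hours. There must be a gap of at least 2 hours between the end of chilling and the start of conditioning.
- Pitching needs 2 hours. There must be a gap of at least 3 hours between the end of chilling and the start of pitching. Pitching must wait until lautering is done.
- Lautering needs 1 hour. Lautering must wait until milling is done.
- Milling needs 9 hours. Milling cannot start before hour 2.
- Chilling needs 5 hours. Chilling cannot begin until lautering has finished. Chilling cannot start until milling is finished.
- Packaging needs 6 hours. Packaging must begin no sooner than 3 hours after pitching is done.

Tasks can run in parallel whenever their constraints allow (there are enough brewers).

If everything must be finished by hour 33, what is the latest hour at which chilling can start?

14

Nothing follows packaging; the deadline of hour 33 is its only limit. It must start by 33 − 6 = hour 27.
Pitching feeds into packaging (must start by hour 27, minus 3-hour gap → hour 24); so pitching must finish by hour 24 and therefore start by hour 22.
Conditioning has no dependents, so it just needs to finish by hour 33. Starting by 33 − 2 = hour 31 achieves that.
Chilling feeds pitching (must start by hour 22, minus 3-hour gap → hour 19); conditioning (must start by hour 31, minus 2-hour gap → hour 29). Taking the minimum, chilling must finish by hour 19 and start by 19 − 5 = hour 14.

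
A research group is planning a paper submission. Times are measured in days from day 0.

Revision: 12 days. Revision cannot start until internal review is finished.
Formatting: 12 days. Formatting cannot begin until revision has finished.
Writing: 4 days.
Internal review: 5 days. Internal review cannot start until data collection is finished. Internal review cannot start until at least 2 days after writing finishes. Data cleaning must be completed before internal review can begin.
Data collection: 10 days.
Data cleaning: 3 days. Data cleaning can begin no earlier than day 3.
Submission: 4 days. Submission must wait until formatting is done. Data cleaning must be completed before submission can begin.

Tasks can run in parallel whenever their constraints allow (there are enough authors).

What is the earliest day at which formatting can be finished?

Writing has no prerequisites, so it starts at day 0 and finishes at day 4.
Data cleaning waits on its own release at day 3, so it starts at day 3 and finishes at 3 + 3 = day 6.
Data collection can start immediately at day 0; it finishes at day 10.
Internal review needs all of data collection (finishes day 10); writing (finishes day 4, plus 2-day gap → day 6); data cleaning (finishes day 6). That puts its earliest start at day 10; it finishes at 10 + 5 = day 15.
Revision cannot begin until internal review (finishes day 15). It runs from day 15 to 15 + 12 = day 27.
Formatting waits on revision (finishes day 27), so it starts at day 27 and finishes at 27 + 12 = day 39.

39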